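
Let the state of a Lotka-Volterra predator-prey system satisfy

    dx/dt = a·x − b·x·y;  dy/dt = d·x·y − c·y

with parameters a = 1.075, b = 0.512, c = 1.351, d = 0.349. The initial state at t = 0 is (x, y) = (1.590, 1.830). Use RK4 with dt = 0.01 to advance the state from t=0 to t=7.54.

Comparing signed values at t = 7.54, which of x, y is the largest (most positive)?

largest component: x

t=0.000: state=(1.590, 1.830)
step 1 (dt=0.01): k1=(0.219, -1.457), k2=(0.226, -1.450), k3=(0.226, -1.450), k4=(0.232, -1.444); state += dt/6·(k1+2k2+2k3+k4)
t=0.010: state=(1.592, 1.815)
t=0.020: state=(1.595, 1.801)
t=0.030: state=(1.597, 1.787)
continuing one RK4 step at a time; state shown every 25 steps (Δt=0.25):
t=0.250: state=(1.682, 1.505)
t=0.500: state=(1.846, 1.252)
t=0.750: state=(2.084, 1.059)
t=1.000: state=(2.404, 0.918)
t=1.250: state=(2.815, 0.822)
t=1.500: state=(3.328, 0.766)
t=1.750: state=(3.953, 0.750)
t=2.000: state=(4.692, 0.780)
t=2.250: state=(5.528, 0.868)
t=2.500: state=(6.408, 1.043)
t=2.750: state=(7.206, 1.349)
t=3.000: state=(7.701, 1.850)
t=3.250: state=(7.604, 2.586)
t=3.500: state=(6.755, 3.470)
t=3.750: state=(5.387, 4.212)
t=4.000: state=(4.009, 4.520)
t=4.250: state=(2.959, 4.357)
t=4.500: state=(2.278, 3.897)
t=4.750: state=(1.876, 3.326)
t=5.000: state=(1.663, 2.766)
t=5.250: state=(1.578, 2.271)
t=5.500: state=(1.586, 1.859)
t=5.750: state=(1.672, 1.528)
t=6.000: state=(1.830, 1.269)
t=6.250: state=(2.063, 1.072)
t=6.500: state=(2.376, 0.928)
t=6.750: state=(2.779, 0.828)
t=7.000: state=(3.284, 0.769)
t=7.250: state=(3.900, 0.750)
t=7.500: state=(4.630, 0.776)
t=7.540: state=(4.757, 0.785)
compare at T: x=4.757, y=0.785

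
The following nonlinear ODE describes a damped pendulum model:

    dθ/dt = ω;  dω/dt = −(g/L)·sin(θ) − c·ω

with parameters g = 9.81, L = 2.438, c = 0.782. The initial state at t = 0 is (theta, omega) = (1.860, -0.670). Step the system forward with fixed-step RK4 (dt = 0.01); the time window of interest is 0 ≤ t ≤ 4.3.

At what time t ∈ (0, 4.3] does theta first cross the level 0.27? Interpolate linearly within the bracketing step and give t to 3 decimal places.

t=0.000: state=(1.860, -0.670)
step 1 (dt=0.01): k1=(-0.670, -3.333), k2=(-0.687, -3.324), k3=(-0.687, -3.324), k4=(-0.703, -3.315); state += dt/6·(k1+2k2+2k3+k4)
t=0.010: state=(1.853, -0.703)
t=0.020: state=(1.846, -0.736)
t=0.030: state=(1.838, -0.769)
continuing one RK4 step at a time; state shown every 20 steps (Δt=0.2):
t=0.200: state=(1.662, -1.302)
t=0.400: state=(1.344, -1.854)
t=0.600: state=(0.930, -2.257)
t=0.800: state=(0.459, -2.401)
t=0.870: state=(0.292, -2.373)
next step: t=0.880: state=(0.268, -2.365) — theta has crossed 0.27
linear interpolation between t=0.870 (0.29153) and t=0.880 (0.26784) → t≈0.879

t = 0.879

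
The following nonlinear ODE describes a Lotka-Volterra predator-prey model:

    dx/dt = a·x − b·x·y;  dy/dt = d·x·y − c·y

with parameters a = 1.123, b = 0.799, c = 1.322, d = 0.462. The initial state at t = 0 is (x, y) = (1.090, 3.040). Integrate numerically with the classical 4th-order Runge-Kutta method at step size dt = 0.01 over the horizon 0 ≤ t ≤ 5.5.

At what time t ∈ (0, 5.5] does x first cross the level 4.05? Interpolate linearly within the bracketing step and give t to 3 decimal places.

t = 3.444

t=0.000: state=(1.090, 3.040)
step 1 (dt=0.01): k1=(-1.423, -2.488), k2=(-1.403, -2.488), k3=(-1.404, -2.488), k4=(-1.384, -2.487); state += dt/6·(k1+2k2+2k3+k4)
t=0.010: state=(1.076, 3.015)
t=0.020: state=(1.062, 2.990)
t=0.030: state=(1.049, 2.965)
continuing one RK4 step at a time; state shown every 20 steps (Δt=0.2):
t=0.200: state=(0.873, 2.553)
t=0.400: state=(0.754, 2.111)
t=0.600: state=(0.694, 1.732)
t=0.800: state=(0.676, 1.416)
t=1.000: state=(0.690, 1.158)
t=1.200: state=(0.730, 0.949)
t=1.400: state=(0.796, 0.782)
t=1.600: state=(0.890, 0.648)
t=1.800: state=(1.013, 0.543)
t=2.000: state=(1.171, 0.461)
t=2.200: state=(1.368, 0.398)
t=2.400: state=(1.614, 0.351)
t=2.600: state=(1.916, 0.317)
t=2.800: state=(2.284, 0.295)
t=3.000: state=(2.730, 0.285)
t=3.200: state=(3.265, 0.289)
t=3.400: state=(3.898, 0.308)
t=3.440: state=(4.037, 0.315)
next step: t=3.450: state=(4.072, 0.316) — x has crossed 4.05
linear interpolation between t=3.440 (4.03662) and t=3.450 (4.07192) → t≈3.444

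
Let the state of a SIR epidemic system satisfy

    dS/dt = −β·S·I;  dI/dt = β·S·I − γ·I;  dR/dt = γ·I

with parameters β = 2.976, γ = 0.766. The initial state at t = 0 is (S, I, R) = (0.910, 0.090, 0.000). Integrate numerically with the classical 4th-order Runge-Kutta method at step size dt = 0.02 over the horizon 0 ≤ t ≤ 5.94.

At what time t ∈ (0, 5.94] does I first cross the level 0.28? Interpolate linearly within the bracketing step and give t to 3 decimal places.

t = 0.725

t=0.000: state=(0.910, 0.090, 0.000)
step 1 (dt=0.02): k1=(-0.244, 0.175, 0.069), k2=(-0.248, 0.178, 0.070), k3=(-0.248, 0.178, 0.070), k4=(-0.252, 0.180, 0.072); state += dt/6·(k1+2k2+2k3+k4)
t=0.020: state=(0.905, 0.094, 0.001)
t=0.040: state=(0.900, 0.097, 0.003)
t=0.060: state=(0.895, 0.101, 0.004)
continuing one RK4 step at a time; state shown every 10 steps (Δt=0.2):
t=0.200: state=(0.853, 0.131, 0.017)
t=0.400: state=(0.777, 0.182, 0.041)
t=0.600: state=(0.685, 0.242, 0.073)
t=0.720: state=(0.625, 0.279, 0.097)
next step: t=0.740: state=(0.614, 0.285, 0.101) — I has crossed 0.28
linear interpolation between t=0.720 (0.27857) and t=0.740 (0.28464) → t≈0.725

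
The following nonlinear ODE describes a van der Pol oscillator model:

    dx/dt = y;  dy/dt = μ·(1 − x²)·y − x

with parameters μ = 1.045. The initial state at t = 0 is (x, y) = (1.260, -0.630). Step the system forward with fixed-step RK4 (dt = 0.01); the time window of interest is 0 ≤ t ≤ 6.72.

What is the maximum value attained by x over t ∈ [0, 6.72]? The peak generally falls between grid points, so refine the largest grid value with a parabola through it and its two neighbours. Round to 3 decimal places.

max x = 2.008

t=0.000: state=(1.260, -0.630)
step 1 (dt=0.01): k1=(-0.630, -0.873), k2=(-0.634, -0.873), k3=(-0.634, -0.873), k4=(-0.639, -0.872); state += dt/6·(k1+2k2+2k3+k4)
t=0.010: state=(1.254, -0.639)
t=0.020: state=(1.247, -0.647)
t=0.030: state=(1.241, -0.656)
continuing one RK4 step at a time; state shown every 25 steps (Δt=0.25):
t=0.250: state=(1.075, -0.852)
t=0.500: state=(0.831, -1.114)
t=0.750: state=(0.511, -1.465)
t=1.000: state=(0.088, -1.938)
t=1.250: state=(-0.461, -2.433)
t=1.500: state=(-1.092, -2.479)
t=1.750: state=(-1.624, -1.653)
t=2.000: state=(-1.900, -0.598)
t=2.250: state=(-1.959, 0.055)
t=2.500: state=(-1.900, 0.373)
t=2.750: state=(-1.784, 0.544)
t=3.000: state=(-1.632, 0.667)
t=3.250: state=(-1.451, 0.791)
t=3.500: state=(-1.234, 0.945)
t=3.750: state=(-0.973, 1.161)
t=4.000: state=(-0.645, 1.480)
t=4.250: state=(-0.220, 1.945)
t=4.500: state=(0.336, 2.498)
t=4.750: state=(1.000, 2.691)
t=5.000: state=(1.596, 1.918)
t=5.250: state=(1.925, 0.747)
t=5.500: state=(2.008, 0.003)
t=5.750: state=(1.959, -0.346)
t=6.000: state=(1.849, -0.520)
t=6.250: state=(1.704, -0.638)
t=6.500: state=(1.531, -0.750)
t=6.720: state=(1.353, -0.867)
largest grid value and its neighbours: x(5.490)=2.00774, x(5.500)=2.00786, x(5.510)=2.00779
parabola through these three points peaks at t≈5.501 with x≈2.00787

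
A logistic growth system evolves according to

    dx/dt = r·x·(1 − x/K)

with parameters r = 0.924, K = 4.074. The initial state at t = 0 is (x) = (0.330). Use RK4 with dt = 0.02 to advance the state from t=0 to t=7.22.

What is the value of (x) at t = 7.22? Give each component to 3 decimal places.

t=0.000: state=(0.330)
step 1 (dt=0.02): k1=(0.280), k2=(0.282), k3=(0.282), k4=(0.285); state += dt/6·(k1+2k2+2k3+k4)
t=0.020: state=(0.336)
t=0.040: state=(0.341)
t=0.060: state=(0.347)
continuing one RK4 step at a time; state shown every 25 steps (Δt=0.5):
t=0.500: state=(0.500)
t=1.000: state=(0.740)
t=1.500: state=(1.062)
t=2.000: state=(1.462)
t=2.500: state=(1.916)
t=3.000: state=(2.383)
t=3.500: state=(2.815)
t=4.000: state=(3.179)
t=4.500: state=(3.460)
t=5.000: state=(3.664)
t=5.500: state=(3.806)
t=6.000: state=(3.901)
t=6.500: state=(3.963)
t=7.000: state=(4.003)
t=7.220: state=(4.016)

(x) = (4.016)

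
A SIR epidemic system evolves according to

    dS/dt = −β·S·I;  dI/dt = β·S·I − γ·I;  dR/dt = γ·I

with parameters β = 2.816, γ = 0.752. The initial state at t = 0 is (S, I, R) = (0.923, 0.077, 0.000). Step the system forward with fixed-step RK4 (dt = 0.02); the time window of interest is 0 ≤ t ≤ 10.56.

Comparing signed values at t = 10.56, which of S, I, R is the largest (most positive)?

t=0.000: state=(0.923, 0.077, 0.000)
step 1 (dt=0.02): k1=(-0.200, 0.142, 0.058), k2=(-0.203, 0.144, 0.059), k3=(-0.203, 0.144, 0.059), k4=(-0.207, 0.147, 0.060); state += dt/6·(k1+2k2+2k3+k4)
t=0.020: state=(0.919, 0.080, 0.001)
t=0.040: state=(0.915, 0.083, 0.002)
t=0.060: state=(0.910, 0.086, 0.004)
continuing one RK4 step at a time; state shown every 25 steps (Δt=0.5):
t=0.500: state=(0.777, 0.177, 0.046)
t=1.000: state=(0.551, 0.311, 0.138)
t=1.500: state=(0.332, 0.395, 0.273)
t=2.000: state=(0.189, 0.388, 0.423)
t=2.500: state=(0.114, 0.328, 0.558)
t=3.000: state=(0.076, 0.256, 0.668)
t=3.500: state=(0.055, 0.193, 0.752)
t=4.000: state=(0.044, 0.142, 0.815)
t=4.500: state=(0.037, 0.103, 0.860)
t=5.000: state=(0.033, 0.074, 0.893)
t=5.500: state=(0.030, 0.053, 0.917)
t=6.000: state=(0.028, 0.038, 0.934)
t=6.500: state=(0.027, 0.027, 0.946)
t=7.000: state=(0.026, 0.019, 0.955)
t=7.500: state=(0.025, 0.014, 0.961)
t=8.000: state=(0.025, 0.010, 0.965)
t=8.500: state=(0.025, 0.007, 0.968)
t=9.000: state=(0.024, 0.005, 0.971)
t=9.500: state=(0.024, 0.004, 0.972)
t=10.000: state=(0.024, 0.002, 0.973)
t=10.500: state=(0.024, 0.002, 0.974)
t=10.560: state=(0.024, 0.002, 0.974)
compare at T: S=0.024, I=0.002, R=0.974

largest component: R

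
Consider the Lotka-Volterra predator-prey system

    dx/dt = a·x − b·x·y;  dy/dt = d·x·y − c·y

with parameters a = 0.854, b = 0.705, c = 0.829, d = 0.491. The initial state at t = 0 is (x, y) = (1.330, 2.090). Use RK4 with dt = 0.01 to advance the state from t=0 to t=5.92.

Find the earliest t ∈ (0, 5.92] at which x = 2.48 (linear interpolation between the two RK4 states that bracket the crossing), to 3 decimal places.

t=0.000: state=(1.330, 2.090)
step 1 (dt=0.01): k1=(-0.824, -0.368), k2=(-0.820, -0.372), k3=(-0.820, -0.372), k4=(-0.815, -0.376); state += dt/6·(k1+2k2+2k3+k4)
t=0.010: state=(1.322, 2.086)
t=0.020: state=(1.314, 2.082)
t=0.030: state=(1.306, 2.079)
continuing one RK4 step at a time; state shown every 20 steps (Δt=0.2):
t=0.200: state=(1.182, 2.003)
t=0.400: state=(1.065, 1.894)
t=0.600: state=(0.975, 1.773)
t=0.800: state=(0.909, 1.648)
t=1.000: state=(0.862, 1.523)
t=1.200: state=(0.833, 1.402)
t=1.400: state=(0.817, 1.288)
t=1.600: state=(0.815, 1.182)
t=1.800: state=(0.824, 1.085)
t=2.000: state=(0.844, 0.998)
t=2.200: state=(0.874, 0.920)
t=2.400: state=(0.916, 0.851)
t=2.600: state=(0.968, 0.790)
t=2.800: state=(1.031, 0.739)
t=3.000: state=(1.105, 0.695)
t=3.200: state=(1.192, 0.659)
t=3.400: state=(1.291, 0.631)
t=3.600: state=(1.403, 0.610)
t=3.800: state=(1.529, 0.596)
t=4.000: state=(1.669, 0.591)
t=4.200: state=(1.821, 0.594)
t=4.400: state=(1.985, 0.607)
t=4.600: state=(2.158, 0.630)
t=4.800: state=(2.337, 0.666)
t=4.950: state=(2.471, 0.702)
next step: t=4.960: state=(2.480, 0.705) — x has crossed 2.48
linear interpolation between t=4.950 (2.47115) and t=4.960 (2.48002) → t≈4.960

t = 4.960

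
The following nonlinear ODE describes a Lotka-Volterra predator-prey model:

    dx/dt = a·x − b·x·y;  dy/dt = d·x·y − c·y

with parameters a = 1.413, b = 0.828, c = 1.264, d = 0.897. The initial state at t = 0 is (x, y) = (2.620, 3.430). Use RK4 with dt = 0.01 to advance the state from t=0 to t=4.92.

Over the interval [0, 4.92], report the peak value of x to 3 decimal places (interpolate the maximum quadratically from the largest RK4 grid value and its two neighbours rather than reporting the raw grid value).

t=0.000: state=(2.620, 3.430)
step 1 (dt=0.01): k1=(-3.739, 3.725), k2=(-3.752, 3.688), k3=(-3.752, 3.687), k4=(-3.764, 3.649); state += dt/6·(k1+2k2+2k3+k4)
t=0.010: state=(2.582, 3.467)
t=0.020: state=(2.545, 3.503)
t=0.030: state=(2.507, 3.538)
continuing one RK4 step at a time; state shown every 20 steps (Δt=0.2):
t=0.200: state=(1.871, 3.982)
t=0.400: state=(1.265, 4.084)
t=0.600: state=(0.868, 3.830)
t=0.800: state=(0.632, 3.396)
t=1.000: state=(0.497, 2.915)
t=1.200: state=(0.423, 2.457)
t=1.400: state=(0.387, 2.051)
t=1.600: state=(0.376, 1.705)
t=1.800: state=(0.386, 1.418)
t=2.000: state=(0.413, 1.182)
t=2.200: state=(0.458, 0.993)
t=2.400: state=(0.522, 0.841)
t=2.600: state=(0.608, 0.723)
t=2.800: state=(0.722, 0.632)
t=3.000: state=(0.867, 0.566)
t=3.200: state=(1.051, 0.522)
t=3.400: state=(1.282, 0.499)
t=3.600: state=(1.566, 0.500)
t=3.800: state=(1.909, 0.530)
t=4.000: state=(2.308, 0.600)
t=4.200: state=(2.744, 0.733)
t=4.400: state=(3.168, 0.969)
t=4.600: state=(3.472, 1.369)
t=4.800: state=(3.498, 1.997)
t=4.920: state=(3.320, 2.480)
largest grid value and its neighbours: x(4.710)=3.53195, x(4.720)=3.53214, x(4.730)=3.53138
parabola through these three points peaks at t≈4.717 with x≈3.53219

max x = 3.532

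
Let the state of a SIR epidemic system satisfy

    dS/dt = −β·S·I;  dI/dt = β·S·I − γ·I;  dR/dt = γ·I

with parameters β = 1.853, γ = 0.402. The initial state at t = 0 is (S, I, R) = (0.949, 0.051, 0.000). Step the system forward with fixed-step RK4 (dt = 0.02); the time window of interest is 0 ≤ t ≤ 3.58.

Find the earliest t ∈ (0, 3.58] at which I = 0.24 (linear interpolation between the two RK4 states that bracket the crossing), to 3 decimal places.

t=0.000: state=(0.949, 0.051, 0.000)
step 1 (dt=0.02): k1=(-0.090, 0.069, 0.021), k2=(-0.091, 0.070, 0.021), k3=(-0.091, 0.070, 0.021), k4=(-0.092, 0.071, 0.021); state += dt/6·(k1+2k2+2k3+k4)
t=0.020: state=(0.947, 0.052, 0.000)
t=0.040: state=(0.945, 0.054, 0.001)
t=0.060: state=(0.943, 0.055, 0.001)
continuing one RK4 step at a time; state shown every 10 steps (Δt=0.2):
t=0.200: state=(0.929, 0.067, 0.005)
t=0.400: state=(0.903, 0.086, 0.011)
t=0.600: state=(0.871, 0.111, 0.019)
t=0.800: state=(0.831, 0.140, 0.029)
t=1.000: state=(0.784, 0.174, 0.041)
t=1.200: state=(0.730, 0.213, 0.057)
t=1.320: state=(0.694, 0.238, 0.068)
next step: t=1.340: state=(0.688, 0.242, 0.070) — I has crossed 0.24
linear interpolation between t=1.320 (0.23792) and t=1.340 (0.24214) → t≈1.330

t = 1.330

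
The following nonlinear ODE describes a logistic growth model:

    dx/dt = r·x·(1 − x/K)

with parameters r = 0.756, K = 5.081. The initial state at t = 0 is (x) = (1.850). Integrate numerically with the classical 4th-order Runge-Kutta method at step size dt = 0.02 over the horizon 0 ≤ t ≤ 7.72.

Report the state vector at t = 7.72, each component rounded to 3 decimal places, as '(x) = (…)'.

t=0.000: state=(1.850)
step 1 (dt=0.02): k1=(0.889), k2=(0.891), k3=(0.891), k4=(0.893); state += dt/6·(k1+2k2+2k3+k4)
t=0.020: state=(1.868)
t=0.040: state=(1.886)
t=0.060: state=(1.904)
continuing one RK4 step at a time; state shown every 25 steps (Δt=0.5):
t=0.500: state=(2.313)
t=1.000: state=(2.792)
t=1.500: state=(3.253)
t=2.000: state=(3.668)
t=2.500: state=(4.020)
t=3.000: state=(4.303)
t=3.500: state=(4.521)
t=4.000: state=(4.683)
t=4.500: state=(4.802)
t=5.000: state=(4.886)
t=5.500: state=(4.946)
t=6.000: state=(4.988)
t=6.500: state=(5.017)
t=7.000: state=(5.037)
t=7.500: state=(5.051)
t=7.720: state=(5.055)

(x) = (5.055)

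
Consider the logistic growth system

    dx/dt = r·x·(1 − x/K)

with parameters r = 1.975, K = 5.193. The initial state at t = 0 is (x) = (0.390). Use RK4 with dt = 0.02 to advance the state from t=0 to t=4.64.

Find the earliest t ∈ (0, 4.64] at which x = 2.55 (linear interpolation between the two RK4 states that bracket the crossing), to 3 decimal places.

t = 1.253

t=0.000: state=(0.390)
step 1 (dt=0.02): k1=(0.712), k2=(0.724), k3=(0.725), k4=(0.737); state += dt/6·(k1+2k2+2k3+k4)
t=0.020: state=(0.404)
t=0.040: state=(0.419)
t=0.060: state=(0.435)
continuing one RK4 step at a time; state shown every 10 steps (Δt=0.2):
t=0.200: state=(0.559)
t=0.400: state=(0.788)
t=0.600: state=(1.090)
t=0.800: state=(1.468)
t=1.000: state=(1.917)
t=1.200: state=(2.414)
t=1.240: state=(2.516)
next step: t=1.260: state=(2.567) — x has crossed 2.55
linear interpolation between t=1.240 (2.51623) and t=1.260 (2.56749) → t≈1.253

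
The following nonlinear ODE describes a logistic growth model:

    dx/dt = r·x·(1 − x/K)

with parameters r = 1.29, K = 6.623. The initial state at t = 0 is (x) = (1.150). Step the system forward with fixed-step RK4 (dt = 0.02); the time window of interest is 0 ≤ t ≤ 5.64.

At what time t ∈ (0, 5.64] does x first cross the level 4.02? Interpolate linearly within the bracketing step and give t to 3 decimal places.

t = 1.546

t=0.000: state=(1.150)
step 1 (dt=0.02): k1=(1.226), k2=(1.236), k3=(1.236), k4=(1.247); state += dt/6·(k1+2k2+2k3+k4)
t=0.020: state=(1.175)
t=0.040: state=(1.200)
t=0.060: state=(1.225)
continuing one RK4 step at a time; state shown every 10 steps (Δt=0.2):
t=0.200: state=(1.416)
t=0.400: state=(1.724)
t=0.600: state=(2.073)
t=0.800: state=(2.457)
t=1.000: state=(2.867)
t=1.200: state=(3.292)
t=1.400: state=(3.717)
t=1.540: state=(4.007)
next step: t=1.560: state=(4.048) — x has crossed 4.02
linear interpolation between t=1.540 (4.00722) and t=1.560 (4.04794) → t≈1.546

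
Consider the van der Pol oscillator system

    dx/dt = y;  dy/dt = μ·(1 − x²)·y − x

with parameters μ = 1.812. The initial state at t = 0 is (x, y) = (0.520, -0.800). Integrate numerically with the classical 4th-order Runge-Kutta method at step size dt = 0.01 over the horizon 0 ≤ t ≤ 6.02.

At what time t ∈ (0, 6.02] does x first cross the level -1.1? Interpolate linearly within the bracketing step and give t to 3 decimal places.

t=0.000: state=(0.520, -0.800)
step 1 (dt=0.01): k1=(-0.800, -1.578), k2=(-0.808, -1.590), k3=(-0.808, -1.590), k4=(-0.816, -1.603); state += dt/6·(k1+2k2+2k3+k4)
t=0.010: state=(0.512, -0.816)
t=0.020: state=(0.504, -0.832)
t=0.030: state=(0.495, -0.848)
continuing one RK4 step at a time; state shown every 20 steps (Δt=0.2):
t=0.200: state=(0.325, -1.175)
t=0.400: state=(0.039, -1.710)
t=0.600: state=(-0.370, -2.390)
t=0.800: state=(-0.902, -2.816)
t=0.870: state=(-1.097, -2.745)
next step: t=0.880: state=(-1.124, -2.722) — x has crossed -1.1
linear interpolation between t=0.870 (-1.09713) and t=0.880 (-1.12447) → t≈0.871

t = 0.871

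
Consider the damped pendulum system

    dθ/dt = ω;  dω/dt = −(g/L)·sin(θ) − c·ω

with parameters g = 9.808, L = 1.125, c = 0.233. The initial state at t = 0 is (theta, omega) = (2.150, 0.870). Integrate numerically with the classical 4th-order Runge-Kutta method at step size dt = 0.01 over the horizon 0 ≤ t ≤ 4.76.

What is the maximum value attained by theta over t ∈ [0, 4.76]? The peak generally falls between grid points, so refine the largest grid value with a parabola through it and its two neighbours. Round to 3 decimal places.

t=0.000: state=(2.150, 0.870)
step 1 (dt=0.01): k1=(0.870, -7.499), k2=(0.833, -7.469), k3=(0.833, -7.470), k4=(0.795, -7.442); state += dt/6·(k1+2k2+2k3+k4)
t=0.010: state=(2.158, 0.795)
t=0.020: state=(2.166, 0.721)
t=0.030: state=(2.173, 0.648)
continuing one RK4 step at a time; state shown every 20 steps (Δt=0.2):
t=0.200: state=(2.180, -0.558)
t=0.400: state=(1.924, -2.020)
t=0.600: state=(1.362, -3.601)
t=0.800: state=(0.509, -4.783)
t=1.000: state=(-0.457, -4.596)
t=1.200: state=(-1.241, -3.110)
t=1.400: state=(-1.680, -1.284)
t=1.600: state=(-1.762, 0.450)
t=1.800: state=(-1.504, 2.122)
t=2.000: state=(-0.924, 3.612)
t=2.200: state=(-0.114, 4.281)
t=2.400: state=(0.695, 3.588)
t=2.600: state=(1.261, 2.004)
t=2.800: state=(1.485, 0.236)
t=3.000: state=(1.361, -1.465)
t=3.200: state=(0.913, -2.947)
t=3.400: state=(0.228, -3.730)
t=3.600: state=(-0.497, -3.320)
t=3.800: state=(-1.036, -1.972)
t=4.000: state=(-1.266, -0.310)
t=4.200: state=(-1.163, 1.315)
t=4.400: state=(-0.758, 2.662)
t=4.600: state=(-0.147, 3.286)
t=4.760: state=(0.366, 3.010)
largest grid value and its neighbours: theta(0.110)=2.20144, theta(0.120)=2.20182, theta(0.130)=2.20149
parabola through these three points peaks at t≈0.120 with theta≈2.20182

max theta = 2.202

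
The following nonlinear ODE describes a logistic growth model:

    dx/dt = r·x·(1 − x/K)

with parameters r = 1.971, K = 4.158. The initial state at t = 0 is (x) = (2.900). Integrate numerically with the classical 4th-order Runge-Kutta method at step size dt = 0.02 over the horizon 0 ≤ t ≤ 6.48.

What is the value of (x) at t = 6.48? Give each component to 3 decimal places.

t=0.000: state=(2.900)
step 1 (dt=0.02): k1=(1.729), k2=(1.716), k3=(1.716), k4=(1.702); state += dt/6·(k1+2k2+2k3+k4)
t=0.020: state=(2.934)
t=0.040: state=(2.968)
t=0.060: state=(3.001)
continuing one RK4 step at a time; state shown every 25 steps (Δt=0.5):
t=0.500: state=(3.579)
t=1.000: state=(3.921)
t=1.500: state=(4.066)
t=2.000: state=(4.123)
t=2.500: state=(4.145)
t=3.000: state=(4.153)
t=3.500: state=(4.156)
t=4.000: state=(4.157)
t=4.500: state=(4.158)
t=5.000: state=(4.158)
t=5.500: state=(4.158)
t=6.000: state=(4.158)
t=6.480: state=(4.158)

(x) = (4.158)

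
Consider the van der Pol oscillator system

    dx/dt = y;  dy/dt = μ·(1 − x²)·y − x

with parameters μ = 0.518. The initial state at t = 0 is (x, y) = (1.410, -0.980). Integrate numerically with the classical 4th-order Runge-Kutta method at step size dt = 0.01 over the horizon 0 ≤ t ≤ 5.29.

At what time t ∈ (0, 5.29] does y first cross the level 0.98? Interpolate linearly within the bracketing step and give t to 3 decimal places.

t = 3.127

t=0.000: state=(1.410, -0.980)
step 1 (dt=0.01): k1=(-0.980, -0.908), k2=(-0.985, -0.908), k3=(-0.985, -0.908), k4=(-0.989, -0.908); state += dt/6·(k1+2k2+2k3+k4)
t=0.010: state=(1.400, -0.989)
t=0.020: state=(1.390, -0.998)
t=0.030: state=(1.380, -1.007)
continuing one RK4 step at a time; state shown every 20 steps (Δt=0.2):
t=0.200: state=(1.196, -1.163)
t=0.400: state=(0.944, -1.358)
t=0.600: state=(0.651, -1.573)
t=0.800: state=(0.314, -1.802)
t=1.000: state=(-0.069, -2.021)
t=1.200: state=(-0.490, -2.163)
t=1.400: state=(-0.923, -2.130)
t=1.600: state=(-1.325, -1.847)
t=1.800: state=(-1.647, -1.346)
t=2.000: state=(-1.858, -0.766)
t=2.200: state=(-1.957, -0.247)
t=2.400: state=(-1.964, 0.157)
t=2.600: state=(-1.902, 0.456)
t=2.800: state=(-1.787, 0.682)
t=3.000: state=(-1.631, 0.870)
t=3.120: state=(-1.521, 0.974)
next step: t=3.130: state=(-1.511, 0.983) — y has crossed 0.98
linear interpolation between t=3.120 (0.97398) and t=3.130 (0.98256) → t≈3.127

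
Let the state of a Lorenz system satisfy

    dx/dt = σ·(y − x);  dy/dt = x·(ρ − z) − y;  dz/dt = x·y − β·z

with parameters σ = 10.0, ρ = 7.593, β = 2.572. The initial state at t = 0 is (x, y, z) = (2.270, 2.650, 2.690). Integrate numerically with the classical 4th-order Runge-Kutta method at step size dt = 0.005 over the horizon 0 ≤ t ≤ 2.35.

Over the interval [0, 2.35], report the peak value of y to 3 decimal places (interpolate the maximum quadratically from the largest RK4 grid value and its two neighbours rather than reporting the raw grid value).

max y = 6.221

t=0.000: state=(2.270, 2.650, 2.690)
step 1 (dt=0.005): k1=(3.800, 8.480, -0.903), k2=(3.917, 8.510, -0.824), k3=(3.915, 8.511, -0.823), k4=(4.030, 8.543, -0.743); state += dt/6·(k1+2k2+2k3+k4)
t=0.005: state=(2.290, 2.693, 2.686)
t=0.010: state=(2.310, 2.735, 2.683)
t=0.015: state=(2.332, 2.779, 2.680)
continuing one RK4 step at a time; state shown every 20 steps (Δt=0.1):
t=0.100: state=(2.842, 3.575, 2.782)
t=0.200: state=(3.695, 4.648, 3.347)
t=0.300: state=(4.687, 5.674, 4.526)
t=0.400: state=(5.548, 6.212, 6.242)
t=0.500: state=(5.888, 5.864, 7.941)
t=0.600: state=(5.507, 4.817, 8.853)
t=0.700: state=(4.659, 3.736, 8.749)
t=0.800: state=(3.800, 3.051, 8.005)
t=0.900: state=(3.208, 2.777, 7.071)
t=1.000: state=(2.929, 2.792, 6.208)
t=1.100: state=(2.913, 3.008, 5.539)
t=1.200: state=(3.101, 3.374, 5.126)
t=1.300: state=(3.443, 3.847, 5.006)
t=1.400: state=(3.886, 4.356, 5.203)
t=1.500: state=(4.350, 4.787, 5.698)
t=1.600: state=(4.720, 5.003, 6.384)
t=1.700: state=(4.884, 4.919, 7.057)
t=1.800: state=(4.792, 4.584, 7.495)
t=1.900: state=(4.504, 4.158, 7.586)
t=2.000: state=(4.147, 3.800, 7.374)
t=2.100: state=(3.843, 3.591, 6.993)
t=2.200: state=(3.656, 3.538, 6.577)
t=2.300: state=(3.604, 3.616, 6.224)
t=2.350: state=(3.625, 3.693, 6.092)
largest grid value and its neighbours: y(0.410)=6.22022, y(0.415)=6.22065, y(0.420)=6.21865
parabola through these three points peaks at t≈0.413 with y≈6.22077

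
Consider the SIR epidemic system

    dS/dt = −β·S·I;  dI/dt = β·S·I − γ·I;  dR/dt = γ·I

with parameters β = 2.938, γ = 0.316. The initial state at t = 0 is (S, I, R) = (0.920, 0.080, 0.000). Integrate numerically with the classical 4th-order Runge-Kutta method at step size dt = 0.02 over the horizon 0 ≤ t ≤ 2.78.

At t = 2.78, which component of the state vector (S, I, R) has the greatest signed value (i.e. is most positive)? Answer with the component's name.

t=0.000: state=(0.920, 0.080, 0.000)
step 1 (dt=0.02): k1=(-0.216, 0.191, 0.025), k2=(-0.221, 0.195, 0.026), k3=(-0.221, 0.195, 0.026), k4=(-0.226, 0.199, 0.027); state += dt/6·(k1+2k2+2k3+k4)
t=0.020: state=(0.916, 0.084, 0.001)
t=0.040: state=(0.911, 0.088, 0.001)
t=0.060: state=(0.906, 0.092, 0.002)
continuing one RK4 step at a time; state shown every 5 steps (Δt=0.1):
t=0.100: state=(0.896, 0.101, 0.003)
t=0.200: state=(0.866, 0.127, 0.006)
t=0.300: state=(0.831, 0.158, 0.011)
t=0.400: state=(0.789, 0.194, 0.016)
t=0.500: state=(0.741, 0.236, 0.023)
t=0.600: state=(0.687, 0.282, 0.031)
t=0.700: state=(0.628, 0.331, 0.041)
t=0.800: state=(0.565, 0.382, 0.052)
t=0.900: state=(0.501, 0.433, 0.065)
t=1.000: state=(0.438, 0.482, 0.080)
t=1.100: state=(0.378, 0.526, 0.096)
t=1.200: state=(0.322, 0.565, 0.113)
t=1.300: state=(0.271, 0.597, 0.131)
t=1.400: state=(0.227, 0.623, 0.151)
t=1.500: state=(0.188, 0.641, 0.171)
t=1.600: state=(0.156, 0.653, 0.191)
t=1.700: state=(0.128, 0.660, 0.212)
t=1.800: state=(0.106, 0.662, 0.233)
t=1.900: state=(0.087, 0.659, 0.254)
t=2.000: state=(0.072, 0.654, 0.274)
t=2.100: state=(0.059, 0.646, 0.295)
t=2.200: state=(0.049, 0.636, 0.315)
t=2.300: state=(0.041, 0.624, 0.335)
t=2.400: state=(0.034, 0.611, 0.355)
t=2.500: state=(0.029, 0.598, 0.374)
t=2.600: state=(0.024, 0.584, 0.392)
t=2.700: state=(0.020, 0.569, 0.411)
t=2.780: state=(0.018, 0.557, 0.425)
compare at T: S=0.018, I=0.557, R=0.425

largest component: I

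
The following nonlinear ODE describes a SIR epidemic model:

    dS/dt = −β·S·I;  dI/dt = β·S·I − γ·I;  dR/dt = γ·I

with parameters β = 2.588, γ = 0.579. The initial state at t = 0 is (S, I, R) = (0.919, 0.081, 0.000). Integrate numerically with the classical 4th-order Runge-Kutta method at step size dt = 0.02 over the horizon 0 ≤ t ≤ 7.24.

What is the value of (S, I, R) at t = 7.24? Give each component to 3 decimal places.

t=0.000: state=(0.919, 0.081, 0.000)
step 1 (dt=0.02): k1=(-0.193, 0.146, 0.047), k2=(-0.196, 0.148, 0.048), k3=(-0.196, 0.148, 0.048), k4=(-0.199, 0.150, 0.049); state += dt/6·(k1+2k2+2k3+k4)
t=0.020: state=(0.915, 0.084, 0.001)
t=0.040: state=(0.911, 0.087, 0.002)
t=0.060: state=(0.907, 0.090, 0.003)
continuing one RK4 step at a time; state shown every 25 steps (Δt=0.5):
t=0.500: state=(0.779, 0.184, 0.037)
t=1.000: state=(0.560, 0.329, 0.111)
t=1.500: state=(0.338, 0.438, 0.224)
t=2.000: state=(0.188, 0.457, 0.356)
t=2.500: state=(0.106, 0.411, 0.482)
t=3.000: state=(0.065, 0.343, 0.592)
t=3.500: state=(0.044, 0.275, 0.681)
t=4.000: state=(0.032, 0.216, 0.752)
t=4.500: state=(0.025, 0.168, 0.807)
t=5.000: state=(0.021, 0.129, 0.850)
t=5.500: state=(0.018, 0.099, 0.883)
t=6.000: state=(0.016, 0.076, 0.908)
t=6.500: state=(0.015, 0.058, 0.927)
t=7.000: state=(0.014, 0.044, 0.942)
t=7.240: state=(0.013, 0.039, 0.948)

(S, I, R) = (0.013, 0.039, 0.948)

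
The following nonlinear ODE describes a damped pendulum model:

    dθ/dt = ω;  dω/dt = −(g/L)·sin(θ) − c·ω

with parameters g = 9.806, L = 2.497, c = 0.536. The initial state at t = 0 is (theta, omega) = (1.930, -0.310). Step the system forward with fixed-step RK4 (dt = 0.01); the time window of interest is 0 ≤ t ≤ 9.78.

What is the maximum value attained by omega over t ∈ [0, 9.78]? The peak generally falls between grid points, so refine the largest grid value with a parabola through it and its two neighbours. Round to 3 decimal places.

max omega = 1.675

t=0.000: state=(1.930, -0.310)
step 1 (dt=0.01): k1=(-0.310, -3.510), k2=(-0.328, -3.503), k3=(-0.328, -3.503), k4=(-0.345, -3.496); state += dt/6·(k1+2k2+2k3+k4)
t=0.010: state=(1.927, -0.345)
t=0.020: state=(1.923, -0.380)
t=0.030: state=(1.919, -0.415)
continuing one RK4 step at a time; state shown every 50 steps (Δt=0.5):
t=0.500: state=(1.360, -1.921)
t=1.000: state=(0.157, -2.584)
t=1.500: state=(-0.870, -1.279)
t=2.000: state=(-1.052, 0.504)
t=2.500: state=(-0.480, 1.603)
t=3.000: state=(0.311, 1.316)
t=3.500: state=(0.679, 0.105)
t=4.000: state=(0.454, -0.895)
t=4.500: state=(-0.063, -1.003)
t=5.000: state=(-0.410, -0.303)
t=5.500: state=(-0.357, 0.461)
t=6.000: state=(-0.040, 0.695)
t=6.500: state=(0.234, 0.327)
t=7.000: state=(0.260, -0.210)
t=7.500: state=(0.075, -0.457)
t=8.000: state=(-0.125, -0.286)
t=8.500: state=(-0.180, 0.071)
t=9.000: state=(-0.079, 0.288)
t=9.500: state=(0.060, 0.227)
t=9.780: state=(0.108, 0.106)
largest grid value and its neighbours: omega(2.640)=1.67461, omega(2.650)=1.67498, omega(2.660)=1.67472
parabola through these three points peaks at t≈2.651 with omega≈1.67499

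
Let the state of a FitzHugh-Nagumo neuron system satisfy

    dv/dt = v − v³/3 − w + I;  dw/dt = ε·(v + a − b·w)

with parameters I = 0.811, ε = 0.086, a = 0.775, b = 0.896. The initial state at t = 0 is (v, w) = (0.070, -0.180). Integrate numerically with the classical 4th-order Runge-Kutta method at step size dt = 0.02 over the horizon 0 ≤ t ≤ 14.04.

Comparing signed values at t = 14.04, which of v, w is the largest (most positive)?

largest component: w

t=0.000: state=(0.070, -0.180)
step 1 (dt=0.02): k1=(1.061, 0.087), k2=(1.071, 0.087), k3=(1.071, 0.087), k4=(1.080, 0.088); state += dt/6·(k1+2k2+2k3+k4)
t=0.020: state=(0.091, -0.178)
t=0.040: state=(0.113, -0.176)
t=0.060: state=(0.135, -0.175)
continuing one RK4 step at a time; state shown every 25 steps (Δt=0.5):
t=0.500: state=(0.725, -0.124)
t=1.000: state=(1.474, -0.040)
t=1.500: state=(1.880, 0.066)
t=2.000: state=(1.974, 0.179)
t=2.500: state=(1.967, 0.288)
t=3.000: state=(1.937, 0.392)
t=3.500: state=(1.902, 0.491)
t=4.000: state=(1.866, 0.584)
t=4.500: state=(1.829, 0.673)
t=5.000: state=(1.793, 0.757)
t=5.500: state=(1.756, 0.836)
t=6.000: state=(1.719, 0.910)
t=6.500: state=(1.682, 0.980)
t=7.000: state=(1.645, 1.046)
t=7.500: state=(1.608, 1.108)
t=8.000: state=(1.571, 1.165)
t=8.500: state=(1.533, 1.220)
t=9.000: state=(1.494, 1.270)
t=9.500: state=(1.456, 1.317)
t=10.000: state=(1.416, 1.360)
t=10.500: state=(1.376, 1.401)
t=11.000: state=(1.334, 1.437)
t=11.500: state=(1.292, 1.471)
t=12.000: state=(1.247, 1.502)
t=12.500: state=(1.201, 1.529)
t=13.000: state=(1.152, 1.554)
t=13.500: state=(1.100, 1.575)
t=14.000: state=(1.044, 1.594)
t=14.040: state=(1.039, 1.595)
compare at T: v=1.039, w=1.595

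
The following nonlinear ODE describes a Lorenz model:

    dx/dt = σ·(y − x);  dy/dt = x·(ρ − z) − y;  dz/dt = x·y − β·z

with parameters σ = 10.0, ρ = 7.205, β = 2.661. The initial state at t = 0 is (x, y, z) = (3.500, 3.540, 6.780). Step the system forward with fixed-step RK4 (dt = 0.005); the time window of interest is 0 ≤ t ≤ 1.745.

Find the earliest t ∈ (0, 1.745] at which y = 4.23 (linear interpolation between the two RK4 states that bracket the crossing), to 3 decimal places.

t = 0.538

t=0.000: state=(3.500, 3.540, 6.780)
step 1 (dt=0.005): k1=(0.400, -2.053, -5.652), k2=(0.339, -1.997, -5.628), k3=(0.342, -1.998, -5.629), k4=(0.283, -1.943, -5.606); state += dt/6·(k1+2k2+2k3+k4)
t=0.005: state=(3.502, 3.530, 6.752)
t=0.010: state=(3.503, 3.521, 6.724)
t=0.015: state=(3.503, 3.512, 6.696)
continuing one RK4 step at a time; state shown every 20 steps (Δt=0.1):
t=0.100: state=(3.477, 3.435, 6.260)
t=0.200: state=(3.464, 3.492, 5.848)
t=0.300: state=(3.539, 3.661, 5.578)
t=0.400: state=(3.700, 3.895, 5.476)
t=0.500: state=(3.916, 4.143, 5.544)
t=0.535: state=(3.995, 4.223, 5.604)
next step: t=0.540: state=(4.007, 4.234, 5.614) — y has crossed 4.23
linear interpolation between t=0.535 (4.22292) and t=0.540 (4.23371) → t≈0.538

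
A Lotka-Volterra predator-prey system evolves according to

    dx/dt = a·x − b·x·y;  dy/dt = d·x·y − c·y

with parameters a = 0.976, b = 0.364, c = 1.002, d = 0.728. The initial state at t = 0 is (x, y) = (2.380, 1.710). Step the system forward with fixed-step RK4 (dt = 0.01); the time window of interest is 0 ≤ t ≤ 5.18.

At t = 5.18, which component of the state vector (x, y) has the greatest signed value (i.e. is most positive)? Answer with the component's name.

largest component: y

t=0.000: state=(2.380, 1.710)
step 1 (dt=0.01): k1=(0.841, 1.249), k2=(0.838, 1.259), k3=(0.837, 1.259), k4=(0.833, 1.269); state += dt/6·(k1+2k2+2k3+k4)
t=0.010: state=(2.388, 1.723)
t=0.020: state=(2.397, 1.735)
t=0.030: state=(2.405, 1.748)
continuing one RK4 step at a time; state shown every 20 steps (Δt=0.2):
t=0.200: state=(2.529, 2.002)
t=0.400: state=(2.622, 2.385)
t=0.600: state=(2.634, 2.865)
t=0.800: state=(2.547, 3.424)
t=1.000: state=(2.362, 4.010)
t=1.200: state=(2.102, 4.546)
t=1.400: state=(1.807, 4.945)
t=1.600: state=(1.519, 5.154)
t=1.800: state=(1.267, 5.164)
t=2.000: state=(1.062, 5.004)
t=2.200: state=(0.906, 4.724)
t=2.400: state=(0.790, 4.372)
t=2.600: state=(0.709, 3.989)
t=2.800: state=(0.653, 3.604)
t=3.000: state=(0.619, 3.235)
t=3.200: state=(0.602, 2.893)
t=3.400: state=(0.600, 2.584)
t=3.600: state=(0.610, 2.309)
t=3.800: state=(0.633, 2.069)
t=4.000: state=(0.667, 1.861)
t=4.200: state=(0.713, 1.684)
t=4.400: state=(0.771, 1.535)
t=4.600: state=(0.842, 1.412)
t=4.800: state=(0.926, 1.314)
t=5.000: state=(1.026, 1.240)
t=5.180: state=(1.130, 1.192)
compare at T: x=1.130, y=1.192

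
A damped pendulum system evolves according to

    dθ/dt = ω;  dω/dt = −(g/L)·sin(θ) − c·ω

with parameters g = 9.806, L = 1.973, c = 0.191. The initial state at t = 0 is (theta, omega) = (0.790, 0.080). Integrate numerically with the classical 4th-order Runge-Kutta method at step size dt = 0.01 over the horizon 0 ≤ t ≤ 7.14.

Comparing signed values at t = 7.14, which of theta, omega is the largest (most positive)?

t=0.000: state=(0.790, 0.080)
step 1 (dt=0.01): k1=(0.080, -3.546), k2=(0.062, -3.544), k3=(0.062, -3.544), k4=(0.045, -3.541); state += dt/6·(k1+2k2+2k3+k4)
t=0.010: state=(0.791, 0.045)
t=0.020: state=(0.791, 0.009)
t=0.030: state=(0.791, -0.026)
continuing one RK4 step at a time; state shown every 25 steps (Δt=0.25):
t=0.250: state=(0.702, -0.762)
t=0.500: state=(0.427, -1.386)
t=0.750: state=(0.043, -1.606)
t=1.000: state=(-0.335, -1.347)
t=1.250: state=(-0.600, -0.724)
t=1.500: state=(-0.685, 0.052)
t=1.750: state=(-0.578, 0.780)
t=2.000: state=(-0.314, 1.275)
t=2.250: state=(0.028, 1.389)
t=2.500: state=(0.346, 1.091)
t=2.750: state=(0.549, 0.502)
t=3.000: state=(0.588, -0.190)
t=3.250: state=(0.461, -0.801)
t=3.500: state=(0.208, -1.169)
t=3.750: state=(-0.094, -1.182)
t=4.000: state=(-0.354, -0.849)
t=4.250: state=(-0.500, -0.295)
t=4.500: state=(-0.497, 0.312)
t=4.750: state=(-0.353, 0.808)
t=5.000: state=(-0.114, 1.055)
t=5.250: state=(0.148, 0.982)
t=5.500: state=(0.354, 0.626)
t=5.750: state=(0.448, 0.112)
t=6.000: state=(0.409, -0.409)
t=6.250: state=(0.254, -0.793)
t=6.500: state=(0.033, -0.932)
t=6.750: state=(-0.188, -0.790)
t=7.000: state=(-0.343, -0.425)
t=7.140: state=(-0.385, -0.168)
compare at T: theta=-0.385, omega=-0.168

largest component: omega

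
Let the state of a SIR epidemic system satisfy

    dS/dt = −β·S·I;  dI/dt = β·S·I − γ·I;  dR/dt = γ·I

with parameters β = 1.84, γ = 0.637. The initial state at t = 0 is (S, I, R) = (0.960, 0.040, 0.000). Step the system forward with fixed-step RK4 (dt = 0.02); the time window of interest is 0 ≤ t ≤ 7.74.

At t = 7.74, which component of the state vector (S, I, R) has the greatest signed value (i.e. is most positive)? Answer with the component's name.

t=0.000: state=(0.960, 0.040, 0.000)
step 1 (dt=0.02): k1=(-0.071, 0.045, 0.025), k2=(-0.071, 0.046, 0.026), k3=(-0.071, 0.046, 0.026), k4=(-0.072, 0.046, 0.026); state += dt/6·(k1+2k2+2k3+k4)
t=0.020: state=(0.959, 0.041, 0.001)
t=0.040: state=(0.957, 0.042, 0.001)
t=0.060: state=(0.956, 0.043, 0.002)
continuing one RK4 step at a time; state shown every 25 steps (Δt=0.5):
t=0.500: state=(0.914, 0.069, 0.017)
t=1.000: state=(0.842, 0.113, 0.046)
t=1.500: state=(0.740, 0.170, 0.090)
t=2.000: state=(0.615, 0.231, 0.154)
t=2.500: state=(0.486, 0.278, 0.236)
t=3.000: state=(0.371, 0.300, 0.329)
t=3.500: state=(0.282, 0.294, 0.424)
t=4.000: state=(0.217, 0.268, 0.514)
t=4.500: state=(0.173, 0.233, 0.594)
t=5.000: state=(0.142, 0.196, 0.662)
t=5.500: state=(0.120, 0.161, 0.719)
t=6.000: state=(0.105, 0.130, 0.765)
t=6.500: state=(0.095, 0.103, 0.802)
t=7.000: state=(0.087, 0.082, 0.831)
t=7.500: state=(0.081, 0.064, 0.855)
t=7.740: state=(0.079, 0.057, 0.864)
compare at T: S=0.079, I=0.057, R=0.864

largest component: R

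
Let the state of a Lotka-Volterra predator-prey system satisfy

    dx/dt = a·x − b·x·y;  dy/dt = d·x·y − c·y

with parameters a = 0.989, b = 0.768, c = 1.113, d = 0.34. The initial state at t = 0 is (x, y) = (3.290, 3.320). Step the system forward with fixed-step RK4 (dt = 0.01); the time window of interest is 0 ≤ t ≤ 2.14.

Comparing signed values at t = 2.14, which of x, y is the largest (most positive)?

t=0.000: state=(3.290, 3.320)
step 1 (dt=0.01): k1=(-5.135, 0.019), k2=(-5.095, -0.010), k3=(-5.095, -0.010), k4=(-5.055, -0.039); state += dt/6·(k1+2k2+2k3+k4)
t=0.010: state=(3.239, 3.320)
t=0.020: state=(3.189, 3.319)
t=0.030: state=(3.140, 3.318)
continuing one RK4 step at a time; state shown every 10 steps (Δt=0.1):
t=0.100: state=(2.816, 3.294)
t=0.200: state=(2.420, 3.221)
t=0.300: state=(2.095, 3.111)
t=0.400: state=(1.830, 2.975)
t=0.500: state=(1.617, 2.822)
t=0.600: state=(1.446, 2.659)
t=0.700: state=(1.310, 2.493)
t=0.800: state=(1.202, 2.328)
t=0.900: state=(1.117, 2.166)
t=1.000: state=(1.050, 2.011)
t=1.100: state=(0.999, 1.863)
t=1.200: state=(0.961, 1.723)
t=1.300: state=(0.934, 1.592)
t=1.400: state=(0.917, 1.470)
t=1.500: state=(0.908, 1.356)
t=1.600: state=(0.907, 1.251)
t=1.700: state=(0.913, 1.155)
t=1.800: state=(0.926, 1.066)
t=1.900: state=(0.945, 0.984)
t=2.000: state=(0.970, 0.910)
t=2.100: state=(1.001, 0.842)
t=2.140: state=(1.015, 0.816)
compare at T: x=1.015, y=0.816

largest component: x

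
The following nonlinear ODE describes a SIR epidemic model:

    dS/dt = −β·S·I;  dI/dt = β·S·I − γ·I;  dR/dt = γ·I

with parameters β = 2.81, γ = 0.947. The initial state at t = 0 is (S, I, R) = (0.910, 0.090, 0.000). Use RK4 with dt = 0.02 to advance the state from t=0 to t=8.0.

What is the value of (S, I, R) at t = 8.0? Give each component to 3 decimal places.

t=0.000: state=(0.910, 0.090, 0.000)
step 1 (dt=0.02): k1=(-0.230, 0.145, 0.085), k2=(-0.233, 0.147, 0.087), k3=(-0.233, 0.147, 0.087), k4=(-0.236, 0.148, 0.088); state += dt/6·(k1+2k2+2k3+k4)
t=0.020: state=(0.905, 0.093, 0.002)
t=0.040: state=(0.901, 0.096, 0.004)
t=0.060: state=(0.896, 0.099, 0.005)
continuing one RK4 step at a time; state shown every 25 steps (Δt=0.5):
t=0.500: state=(0.755, 0.182, 0.063)
t=1.000: state=(0.543, 0.283, 0.174)
t=1.500: state=(0.350, 0.328, 0.322)
t=2.000: state=(0.223, 0.303, 0.474)
t=2.500: state=(0.152, 0.245, 0.604)
t=3.000: state=(0.112, 0.183, 0.705)
t=3.500: state=(0.090, 0.131, 0.779)
t=4.000: state=(0.077, 0.092, 0.831)
t=4.500: state=(0.069, 0.063, 0.867)
t=5.000: state=(0.064, 0.043, 0.892)
t=5.500: state=(0.061, 0.029, 0.909)
t=6.000: state=(0.059, 0.020, 0.921)
t=6.500: state=(0.058, 0.014, 0.929)
t=7.000: state=(0.057, 0.009, 0.934)
t=7.500: state=(0.056, 0.006, 0.937)
t=8.000: state=(0.056, 0.004, 0.940)

(S, I, R) = (0.056, 0.004, 0.940)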